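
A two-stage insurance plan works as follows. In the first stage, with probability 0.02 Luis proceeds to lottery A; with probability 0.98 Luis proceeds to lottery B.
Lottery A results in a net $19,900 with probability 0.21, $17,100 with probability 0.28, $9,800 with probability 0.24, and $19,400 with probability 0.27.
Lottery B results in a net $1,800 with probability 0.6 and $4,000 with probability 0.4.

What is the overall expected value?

EV(A) = 0.21 × 19900 + 0.28 × 17100 + 0.24 × 9800 + 0.27 × 19400 = 4179 + 4788 + 2352 + 5238 = 16557
EV(B) = 0.6 × 1800 + 0.4 × 4000 = 1080 + 1600 = 2680
Overall = 0.02 × 16557 + 0.98 × 2680 = 331.14 + 2626.4 = 2957.54

$2,957.54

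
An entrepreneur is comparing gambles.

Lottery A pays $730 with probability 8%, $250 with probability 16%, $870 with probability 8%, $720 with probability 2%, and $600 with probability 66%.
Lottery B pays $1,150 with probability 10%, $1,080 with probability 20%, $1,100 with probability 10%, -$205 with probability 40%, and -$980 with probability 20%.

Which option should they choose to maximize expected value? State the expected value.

Lottery A = 0.08 × 730 + 0.16 × 250 + 0.08 × 870 + 0.02 × 720 + 0.66 × 600 = 58.4 + 40 + 69.6 + 14.4 + 396 = 578.4
Lottery B = 0.1 × 1150 + 0.2 × 1080 + 0.1 × 1100 + 0.4 × (-205) + 0.2 × (-980) = 115 + 216 + 110 − 82 − 196 = 163

Lottery A ($578.40)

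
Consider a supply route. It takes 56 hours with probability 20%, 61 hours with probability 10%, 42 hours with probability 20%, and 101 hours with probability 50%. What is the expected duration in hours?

76.2 hours

EV = 0.2 × 56 + 0.1 × 61 + 0.2 × 42 + 0.5 × 101 = 11.2 + 6.1 + 8.4 + 50.5 = 76.2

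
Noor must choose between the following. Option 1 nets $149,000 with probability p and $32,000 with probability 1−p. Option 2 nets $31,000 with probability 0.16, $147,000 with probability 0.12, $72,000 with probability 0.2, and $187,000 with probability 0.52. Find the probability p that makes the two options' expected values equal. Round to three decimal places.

p = 0.874

EV(Option 2) = 0.16 × 31000 + 0.12 × 147000 + 0.2 × 72000 + 0.52 × 187000 = 4960 + 17640 + 14400 + 97240 = 134240
p·149000 + (1−p)·32000 = 134240
117000p + 32000 = 134240
p = (134240 − 32000) / 117000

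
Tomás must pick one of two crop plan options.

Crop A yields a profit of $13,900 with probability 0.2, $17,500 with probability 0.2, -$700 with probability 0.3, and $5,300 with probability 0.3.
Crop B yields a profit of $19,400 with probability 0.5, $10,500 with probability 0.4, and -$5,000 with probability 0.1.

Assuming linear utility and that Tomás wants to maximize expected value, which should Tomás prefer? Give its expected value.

Crop A = 0.2 × 13900 + 0.2 × 17500 + 0.3 × (-700) + 0.3 × 5300 = 2780 + 3500 − 210 + 1590 = 7660
Crop B = 0.5 × 19400 + 0.4 × 10500 + 0.1 × (-5000) = 9700 + 4200 − 500 = 13400

Crop B ($13,400)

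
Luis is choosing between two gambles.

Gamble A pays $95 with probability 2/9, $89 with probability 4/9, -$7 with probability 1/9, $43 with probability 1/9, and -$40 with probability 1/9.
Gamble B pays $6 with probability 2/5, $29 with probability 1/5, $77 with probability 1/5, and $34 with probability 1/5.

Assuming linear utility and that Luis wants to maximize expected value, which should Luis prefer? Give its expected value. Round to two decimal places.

Gamble A = 2/9 × 95 + 4/9 × 89 + 1/9 × (-7) + 1/9 × 43 + 1/9 × (-40) = 21.1111 + 39.5556 − 0.7778 + 4.7778 − 4.4444 = 60.2222
Gamble B = 2/5 × 6 + 1/5 × 29 + 1/5 × 77 + 1/5 × 34 = 2.4 + 5.8 + 15.4 + 6.8 = 30.4

Gamble A ($60.22)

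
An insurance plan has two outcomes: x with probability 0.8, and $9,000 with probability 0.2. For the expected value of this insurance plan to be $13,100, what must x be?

x = $14,125

0.8·x + 0.2·9000 = 13100
0.8·x = 13100 − 1800 = 11300
x = 11300 / 0.8 = 14125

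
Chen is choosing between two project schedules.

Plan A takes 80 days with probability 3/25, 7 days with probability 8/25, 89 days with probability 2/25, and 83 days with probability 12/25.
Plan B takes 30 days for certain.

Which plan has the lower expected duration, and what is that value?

Plan A = 3/25 × 80 + 8/25 × 7 + 2/25 × 89 + 12/25 × 83 = 9.6 + 2.24 + 7.12 + 39.84 = 58.8
Plan B: 30 (certain)

Plan B (30 days)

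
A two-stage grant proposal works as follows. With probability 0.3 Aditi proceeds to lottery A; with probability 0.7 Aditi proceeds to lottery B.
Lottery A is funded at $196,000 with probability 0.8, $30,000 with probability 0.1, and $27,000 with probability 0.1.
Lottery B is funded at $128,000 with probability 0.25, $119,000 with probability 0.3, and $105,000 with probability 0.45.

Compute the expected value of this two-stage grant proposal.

$129,215

EV(A) = 0.8 × 196000 + 0.1 × 30000 + 0.1 × 27000 = 156800 + 3000 + 2700 = 162500
EV(B) = 0.25 × 128000 + 0.3 × 119000 + 0.45 × 105000 = 32000 + 35700 + 47250 = 114950
Overall = 0.3 × 162500 + 0.7 × 114950 = 48750 + 80465 = 129215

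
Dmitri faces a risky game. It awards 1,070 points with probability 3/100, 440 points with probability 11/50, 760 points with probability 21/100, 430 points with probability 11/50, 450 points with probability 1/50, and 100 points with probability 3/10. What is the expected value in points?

422.1 points

EV = 3/100 × 1070 + 11/50 × 440 + 21/100 × 760 + 11/50 × 430 + 1/50 × 450 + 3/10 × 100 = 32.1 + 96.8 + 159.6 + 94.6 + 9 + 30 = 422.1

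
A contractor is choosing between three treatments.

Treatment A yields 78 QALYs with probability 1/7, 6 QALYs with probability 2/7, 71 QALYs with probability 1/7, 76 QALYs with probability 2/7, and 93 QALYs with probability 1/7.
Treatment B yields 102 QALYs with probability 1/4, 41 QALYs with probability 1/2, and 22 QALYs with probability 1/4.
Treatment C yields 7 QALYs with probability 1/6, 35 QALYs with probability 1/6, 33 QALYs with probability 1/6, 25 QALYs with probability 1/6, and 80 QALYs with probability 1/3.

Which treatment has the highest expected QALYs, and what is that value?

Treatment A = 1/7 × 78 + 2/7 × 6 + 1/7 × 71 + 2/7 × 76 + 1/7 × 93 = 11.1429 + 1.7143 + 10.1429 + 21.7143 + 13.2857 = 58
Treatment B = 1/4 × 102 + 1/2 × 41 + 1/4 × 22 = 25.5 + 20.5 + 5.5 = 51.5
Treatment C = 1/6 × 7 + 1/6 × 35 + 1/6 × 33 + 1/6 × 25 + 1/3 × 80 = 1.1667 + 5.8333 + 5.5 + 4.1667 + 26.6667 = 43.3333

Treatment A (58 QALYs)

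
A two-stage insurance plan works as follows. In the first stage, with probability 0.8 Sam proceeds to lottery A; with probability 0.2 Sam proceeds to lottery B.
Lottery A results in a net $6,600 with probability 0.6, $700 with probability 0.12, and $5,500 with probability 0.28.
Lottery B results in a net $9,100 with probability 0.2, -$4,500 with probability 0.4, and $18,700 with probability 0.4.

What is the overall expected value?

EV(A) = 0.6 × 6600 + 0.12 × 700 + 0.28 × 5500 = 3960 + 84 + 1540 = 5584
EV(B) = 0.2 × 9100 + 0.4 × (-4500) + 0.4 × 18700 = 1820 − 1800 + 7480 = 7500
Overall = 0.8 × 5584 + 0.2 × 7500 = 4467.2 + 1500 = 5967.2

$5,967.20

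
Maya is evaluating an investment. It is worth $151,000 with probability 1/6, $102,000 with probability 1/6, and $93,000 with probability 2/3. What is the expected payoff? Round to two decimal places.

$104,166.67

EV = 1/6 × 151000 + 1/6 × 102000 + 2/3 × 93000 = 25166.6667 + 17000 + 62000 = 104166.6667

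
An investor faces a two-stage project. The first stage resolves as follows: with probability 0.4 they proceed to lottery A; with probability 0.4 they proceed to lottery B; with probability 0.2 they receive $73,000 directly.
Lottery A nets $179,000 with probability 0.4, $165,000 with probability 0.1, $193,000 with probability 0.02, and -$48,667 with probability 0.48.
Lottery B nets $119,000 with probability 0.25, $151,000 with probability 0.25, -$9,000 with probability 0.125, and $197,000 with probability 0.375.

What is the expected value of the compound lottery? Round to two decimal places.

$98,139.94

EV(A) = 0.4 × 179000 + 0.1 × 165000 + 0.02 × 193000 + 0.48 × (-48667) = 71600 + 16500 + 3860 − 23360.16 = 68599.84
EV(B) = 0.25 × 119000 + 0.25 × 151000 + 0.125 × (-9000) + 0.375 × 197000 = 29750 + 37750 − 1125 + 73875 = 140250
Branch C: 73000 (certain)
Overall = 0.4 × 68599.84 + 0.4 × 140250 + 0.2 × 73000 = 27439.936 + 56100 + 14600 = 98139.936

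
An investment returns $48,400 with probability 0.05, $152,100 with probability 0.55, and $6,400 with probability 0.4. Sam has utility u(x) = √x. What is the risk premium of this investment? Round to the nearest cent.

E[u] = 0.05·√48400 + 0.55·√152100 + 0.4·√6400 = 0.05·220 + 0.55·390 + 0.4·80 = 257.5
CE = (257.5)² = 66306.25
Risk premium = EV − CE = 88635 − 66306.25 = 22328.75

$22,328.75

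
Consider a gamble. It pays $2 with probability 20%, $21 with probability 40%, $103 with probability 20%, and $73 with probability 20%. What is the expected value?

$44

EV = 0.2 × 2 + 0.4 × 21 + 0.2 × 103 + 0.2 × 73 = 0.4 + 8.4 + 20.6 + 14.6 = 44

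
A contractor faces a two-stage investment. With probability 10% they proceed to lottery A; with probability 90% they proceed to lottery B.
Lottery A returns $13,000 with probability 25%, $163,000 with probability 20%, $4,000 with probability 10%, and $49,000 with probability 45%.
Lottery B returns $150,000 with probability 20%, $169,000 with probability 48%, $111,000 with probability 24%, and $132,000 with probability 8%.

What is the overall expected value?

$139,318

EV(A) = 0.25 × 13000 + 0.2 × 163000 + 0.1 × 4000 + 0.45 × 49000 = 3250 + 32600 + 400 + 22050 = 58300
EV(B) = 0.2 × 150000 + 0.48 × 169000 + 0.24 × 111000 + 0.08 × 132000 = 30000 + 81120 + 26640 + 10560 = 148320
Overall = 0.1 × 58300 + 0.9 × 148320 = 5830 + 133488 = 139318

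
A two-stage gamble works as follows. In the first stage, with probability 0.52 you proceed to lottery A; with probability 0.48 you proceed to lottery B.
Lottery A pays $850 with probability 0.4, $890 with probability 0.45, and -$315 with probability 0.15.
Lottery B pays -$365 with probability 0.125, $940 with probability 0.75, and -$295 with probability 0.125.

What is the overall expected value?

$659.29

EV(A) = 0.4 × 850 + 0.45 × 890 + 0.15 × (-315) = 340 + 400.5 − 47.25 = 693.25
EV(B) = 0.125 × (-365) + 0.75 × 940 + 0.125 × (-295) = -45.625 + 705 − 36.875 = 622.5
Overall = 0.52 × 693.25 + 0.48 × 622.5 = 360.49 + 298.8 = 659.29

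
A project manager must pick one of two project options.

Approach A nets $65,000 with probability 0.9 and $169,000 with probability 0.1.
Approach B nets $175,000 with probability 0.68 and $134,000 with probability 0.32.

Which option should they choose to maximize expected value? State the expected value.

Approach A = 0.9 × 65000 + 0.1 × 169000 = 58500 + 16900 = 75400
Approach B = 0.68 × 175000 + 0.32 × 134000 = 119000 + 42880 = 161880

Approach B ($161,880)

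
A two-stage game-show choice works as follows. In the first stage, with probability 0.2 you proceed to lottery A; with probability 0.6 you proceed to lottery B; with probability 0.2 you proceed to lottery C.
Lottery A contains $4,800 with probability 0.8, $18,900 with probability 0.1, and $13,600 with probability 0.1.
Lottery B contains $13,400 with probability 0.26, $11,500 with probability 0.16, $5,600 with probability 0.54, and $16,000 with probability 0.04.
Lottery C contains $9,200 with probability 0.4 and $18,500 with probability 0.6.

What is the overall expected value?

EV(A) = 0.8 × 4800 + 0.1 × 18900 + 0.1 × 13600 = 3840 + 1890 + 1360 = 7090
EV(B) = 0.26 × 13400 + 0.16 × 11500 + 0.54 × 5600 + 0.04 × 16000 = 3484 + 1840 + 3024 + 640 = 8988
EV(C) = 0.4 × 9200 + 0.6 × 18500 = 3680 + 11100 = 14780
Overall = 0.2 × 7090 + 0.6 × 8988 + 0.2 × 14780 = 1418 + 5392.8 + 2956 = 9766.8

$9,766.80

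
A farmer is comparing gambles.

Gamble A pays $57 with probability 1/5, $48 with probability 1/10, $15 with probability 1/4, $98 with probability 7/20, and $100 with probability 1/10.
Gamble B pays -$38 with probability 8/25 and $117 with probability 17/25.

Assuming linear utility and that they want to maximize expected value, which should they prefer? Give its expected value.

Gamble B ($67.40)

Gamble A = 1/5 × 57 + 1/10 × 48 + 1/4 × 15 + 7/20 × 98 + 1/10 × 100 = 11.4 + 4.8 + 3.75 + 34.3 + 10 = 64.25
Gamble B = 8/25 × (-38) + 17/25 × 117 = -12.16 + 79.56 = 67.4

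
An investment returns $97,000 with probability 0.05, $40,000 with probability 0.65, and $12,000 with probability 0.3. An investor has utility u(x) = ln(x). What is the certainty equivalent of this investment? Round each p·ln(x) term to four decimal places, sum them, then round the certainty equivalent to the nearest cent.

$29,135.13

E[u] = 0.05·ln(97000) + 0.65·ln(40000) + 0.3·ln(12000) = 0.5741 + 6.8878 + 2.8178 = 10.2797
CE = e^10.2797 ≈ 29135.13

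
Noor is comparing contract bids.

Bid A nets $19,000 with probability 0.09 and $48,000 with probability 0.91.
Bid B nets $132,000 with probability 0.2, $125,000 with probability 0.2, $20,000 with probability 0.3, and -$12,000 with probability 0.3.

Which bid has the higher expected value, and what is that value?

Bid A = 0.09 × 19000 + 0.91 × 48000 = 1710 + 43680 = 45390
Bid B = 0.2 × 132000 + 0.2 × 125000 + 0.3 × 20000 + 0.3 × (-12000) = 26400 + 25000 + 6000 − 3600 = 53800

Bid B ($53,800)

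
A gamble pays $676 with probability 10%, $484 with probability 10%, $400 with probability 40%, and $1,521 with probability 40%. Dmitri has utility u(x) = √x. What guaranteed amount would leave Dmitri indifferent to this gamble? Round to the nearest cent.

E[u] = 0.1·√676 + 0.1·√484 + 0.4·√400 + 0.4·√1521 = 0.1·26 + 0.1·22 + 0.4·20 + 0.4·39 = 28.4
CE = (28.4)² = 806.56

$806.56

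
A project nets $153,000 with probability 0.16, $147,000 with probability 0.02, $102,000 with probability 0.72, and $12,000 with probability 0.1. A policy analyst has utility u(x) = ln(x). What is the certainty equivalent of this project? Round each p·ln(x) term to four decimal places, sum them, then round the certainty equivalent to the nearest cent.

E[u] = 0.16·ln(153000) + 0.02·ln(147000) + 0.72·ln(102000) + 0.1·ln(12000) = 1.9101 + 0.2380 + 8.3036 + 0.9393 = 11.3910
CE = e^11.3910 ≈ 88521.43

$88,521.43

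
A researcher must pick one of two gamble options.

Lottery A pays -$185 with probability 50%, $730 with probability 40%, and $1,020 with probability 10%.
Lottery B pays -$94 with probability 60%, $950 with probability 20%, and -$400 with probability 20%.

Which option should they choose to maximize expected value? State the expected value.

Lottery A = 0.5 × (-185) + 0.4 × 730 + 0.1 × 1020 = -92.5 + 292 + 102 = 301.5
Lottery B = 0.6 × (-94) + 0.2 × 950 + 0.2 × (-400) = -56.4 + 190 − 80 = 53.6

Lottery A ($301.50)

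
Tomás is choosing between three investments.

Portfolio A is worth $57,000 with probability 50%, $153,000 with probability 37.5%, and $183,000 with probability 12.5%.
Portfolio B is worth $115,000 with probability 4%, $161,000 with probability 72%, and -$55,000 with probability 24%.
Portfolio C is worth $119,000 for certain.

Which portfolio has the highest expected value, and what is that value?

Portfolio C ($119,000)

Portfolio A = 0.5 × 57000 + 0.375 × 153000 + 0.125 × 183000 = 28500 + 57375 + 22875 = 108750
Portfolio B = 0.04 × 115000 + 0.72 × 161000 + 0.24 × (-55000) = 4600 + 115920 − 13200 = 107320
Portfolio C: 119000 (certain)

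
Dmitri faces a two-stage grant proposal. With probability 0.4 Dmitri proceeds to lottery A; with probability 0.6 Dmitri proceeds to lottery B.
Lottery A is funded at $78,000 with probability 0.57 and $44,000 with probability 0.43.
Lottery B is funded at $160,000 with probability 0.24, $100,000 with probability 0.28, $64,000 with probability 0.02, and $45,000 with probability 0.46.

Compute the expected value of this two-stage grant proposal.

EV(A) = 0.57 × 78000 + 0.43 × 44000 = 44460 + 18920 = 63380
EV(B) = 0.24 × 160000 + 0.28 × 100000 + 0.02 × 64000 + 0.46 × 45000 = 38400 + 28000 + 1280 + 20700 = 88380
Overall = 0.4 × 63380 + 0.6 × 88380 = 25352 + 53028 = 78380

$78,380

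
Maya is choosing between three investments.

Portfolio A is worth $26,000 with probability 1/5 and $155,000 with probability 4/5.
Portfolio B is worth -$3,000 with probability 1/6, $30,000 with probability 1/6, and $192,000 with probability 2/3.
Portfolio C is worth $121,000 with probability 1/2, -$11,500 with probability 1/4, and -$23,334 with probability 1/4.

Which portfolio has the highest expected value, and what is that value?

Portfolio B ($132,500)

Portfolio A = 1/5 × 26000 + 4/5 × 155000 = 5200 + 124000 = 129200
Portfolio B = 1/6 × (-3000) + 1/6 × 30000 + 2/3 × 192000 = -500 + 5000 + 128000 = 132500
Portfolio C = 1/2 × 121000 + 1/4 × (-11500) + 1/4 × (-23334) = 60500 − 2875 − 5833.5 = 51791.5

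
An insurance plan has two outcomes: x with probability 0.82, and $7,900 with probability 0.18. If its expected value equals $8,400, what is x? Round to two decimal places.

0.82·x + 0.18·7900 = 8400
0.82·x = 8400 − 1422 = 6978
x = 6978 / 0.82 = 8509.7561

x = $8,509.76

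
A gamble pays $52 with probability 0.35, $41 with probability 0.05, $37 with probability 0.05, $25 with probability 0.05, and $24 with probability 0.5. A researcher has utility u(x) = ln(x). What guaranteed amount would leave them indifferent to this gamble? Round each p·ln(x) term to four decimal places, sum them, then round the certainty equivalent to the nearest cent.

E[u] = 0.35·ln(52) + 0.05·ln(41) + 0.05·ln(37) + 0.05·ln(25) + 0.5·ln(24) = 1.3829 + 0.1857 + 0.1805 + 0.1609 + 1.5890 = 3.4990
CE = e^3.4990 ≈ 33.08

$33.08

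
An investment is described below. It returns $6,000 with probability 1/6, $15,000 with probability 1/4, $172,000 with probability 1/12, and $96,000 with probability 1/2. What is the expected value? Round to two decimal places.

EV = 1/6 × 6000 + 1/4 × 15000 + 1/12 × 172000 + 1/2 × 96000 = 1000 + 3750 + 14333.3333 + 48000 = 67083.3333

$67,083.33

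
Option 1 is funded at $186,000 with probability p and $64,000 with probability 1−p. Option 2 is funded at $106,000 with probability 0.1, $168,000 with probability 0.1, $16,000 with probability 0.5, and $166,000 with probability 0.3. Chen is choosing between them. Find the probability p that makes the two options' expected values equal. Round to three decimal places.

EV(Option 2) = 0.1 × 106000 + 0.1 × 168000 + 0.5 × 16000 + 0.3 × 166000 = 10600 + 16800 + 8000 + 49800 = 85200
p·186000 + (1−p)·64000 = 85200
122000p + 64000 = 85200
p = (85200 − 64000) / 122000

p = 0.174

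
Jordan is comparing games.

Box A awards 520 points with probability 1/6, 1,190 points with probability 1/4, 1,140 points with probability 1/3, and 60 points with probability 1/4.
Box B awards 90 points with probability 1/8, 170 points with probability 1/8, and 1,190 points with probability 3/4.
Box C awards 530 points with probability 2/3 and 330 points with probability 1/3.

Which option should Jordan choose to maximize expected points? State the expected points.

Box A = 1/6 × 520 + 1/4 × 1190 + 1/3 × 1140 + 1/4 × 60 = 86.6667 + 297.5 + 380 + 15 = 779.1667
Box B = 1/8 × 90 + 1/8 × 170 + 3/4 × 1190 = 11.25 + 21.25 + 892.5 = 925
Box C = 2/3 × 530 + 1/3 × 330 = 353.3333 + 110 = 463.3333

Box B (925 points)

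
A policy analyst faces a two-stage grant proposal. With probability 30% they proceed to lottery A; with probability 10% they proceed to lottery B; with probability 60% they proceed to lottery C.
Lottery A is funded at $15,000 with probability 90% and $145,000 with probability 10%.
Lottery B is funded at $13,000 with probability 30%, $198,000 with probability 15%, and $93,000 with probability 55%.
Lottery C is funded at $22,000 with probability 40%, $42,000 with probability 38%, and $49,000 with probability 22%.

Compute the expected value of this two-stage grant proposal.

$38,199

EV(A) = 0.9 × 15000 + 0.1 × 145000 = 13500 + 14500 = 28000
EV(B) = 0.3 × 13000 + 0.15 × 198000 + 0.55 × 93000 = 3900 + 29700 + 51150 = 84750
EV(C) = 0.4 × 22000 + 0.38 × 42000 + 0.22 × 49000 = 8800 + 15960 + 10780 = 35540
Overall = 0.3 × 28000 + 0.1 × 84750 + 0.6 × 35540 = 8400 + 8475 + 21324 = 38199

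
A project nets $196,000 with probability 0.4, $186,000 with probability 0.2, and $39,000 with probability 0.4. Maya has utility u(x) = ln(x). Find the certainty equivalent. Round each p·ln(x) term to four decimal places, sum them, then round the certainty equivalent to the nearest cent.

E[u] = 0.4·ln(196000) + 0.2·ln(186000) + 0.4·ln(39000) = 4.8743 + 2.4267 + 4.2285 = 11.5295
CE = e^11.5295 ≈ 101671.27

$101,671.27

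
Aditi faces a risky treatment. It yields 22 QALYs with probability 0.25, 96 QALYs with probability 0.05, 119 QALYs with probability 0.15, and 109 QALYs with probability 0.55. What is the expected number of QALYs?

88.1 QALYs

EV = 0.25 × 22 + 0.05 × 96 + 0.15 × 119 + 0.55 × 109 = 5.5 + 4.8 + 17.85 + 59.95 = 88.1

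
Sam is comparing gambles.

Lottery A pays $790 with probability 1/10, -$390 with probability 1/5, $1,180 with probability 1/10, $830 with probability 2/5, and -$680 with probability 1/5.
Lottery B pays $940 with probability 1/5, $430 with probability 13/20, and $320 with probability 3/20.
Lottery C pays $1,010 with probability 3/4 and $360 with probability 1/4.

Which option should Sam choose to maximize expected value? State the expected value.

Lottery C ($847.50)

Lottery A = 1/10 × 790 + 1/5 × (-390) + 1/10 × 1180 + 2/5 × 830 + 1/5 × (-680) = 79 − 78 + 118 + 332 − 136 = 315
Lottery B = 1/5 × 940 + 13/20 × 430 + 3/20 × 320 = 188 + 279.5 + 48 = 515.5
Lottery C = 3/4 × 1010 + 1/4 × 360 = 757.5 + 90 = 847.5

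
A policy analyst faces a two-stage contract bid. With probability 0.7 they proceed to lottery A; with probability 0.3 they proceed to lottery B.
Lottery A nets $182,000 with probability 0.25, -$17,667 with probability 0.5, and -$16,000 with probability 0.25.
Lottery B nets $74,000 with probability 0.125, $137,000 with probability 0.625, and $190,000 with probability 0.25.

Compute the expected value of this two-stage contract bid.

$65,579.05

EV(A) = 0.25 × 182000 + 0.5 × (-17667) + 0.25 × (-16000) = 45500 − 8833.5 − 4000 = 32666.5
EV(B) = 0.125 × 74000 + 0.625 × 137000 + 0.25 × 190000 = 9250 + 85625 + 47500 = 142375
Overall = 0.7 × 32666.5 + 0.3 × 142375 = 22866.55 + 42712.5 = 65579.05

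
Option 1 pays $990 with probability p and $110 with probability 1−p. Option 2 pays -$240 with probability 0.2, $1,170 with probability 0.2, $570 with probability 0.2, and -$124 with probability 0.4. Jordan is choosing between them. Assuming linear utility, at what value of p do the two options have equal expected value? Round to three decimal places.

p = 0.160

EV(Option 2) = 0.2 × (-240) + 0.2 × 1170 + 0.2 × 570 + 0.4 × (-124) = -48 + 234 + 114 − 49.6 = 250.4
p·990 + (1−p)·110 = 250.4
880p + 110 = 250.4
p = (250.4 − 110) / 880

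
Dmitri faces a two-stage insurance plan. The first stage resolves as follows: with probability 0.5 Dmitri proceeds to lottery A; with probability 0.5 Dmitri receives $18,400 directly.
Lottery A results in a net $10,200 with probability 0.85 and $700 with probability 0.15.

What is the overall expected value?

$13,587.50

EV(A) = 0.85 × 10200 + 0.15 × 700 = 8670 + 105 = 8775
Branch B: 18400 (certain)
Overall = 0.5 × 8775 + 0.5 × 18400 = 4387.5 + 9200 = 13587.5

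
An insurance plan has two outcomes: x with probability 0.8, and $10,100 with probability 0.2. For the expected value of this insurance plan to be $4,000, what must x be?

x = $2,475

0.8·x + 0.2·10100 = 4000
0.8·x = 4000 − 2020 = 1980
x = 1980 / 0.8 = 2475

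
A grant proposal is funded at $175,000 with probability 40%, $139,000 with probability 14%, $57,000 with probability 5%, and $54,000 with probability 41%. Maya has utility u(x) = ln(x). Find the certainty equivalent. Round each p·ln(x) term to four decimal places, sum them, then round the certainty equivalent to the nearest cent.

$98,923.29

E[u] = 0.4·ln(175000) + 0.14·ln(139000) + 0.05·ln(57000) + 0.41·ln(54000) = 4.8290 + 1.6579 + 0.5475 + 4.4677 = 11.5021
CE = e^11.5021 ≈ 98923.29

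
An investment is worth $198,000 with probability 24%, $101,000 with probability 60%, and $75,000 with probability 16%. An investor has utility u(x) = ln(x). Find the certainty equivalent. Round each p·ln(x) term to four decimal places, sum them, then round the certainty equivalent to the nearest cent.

$113,176.07

E[u] = 0.24·ln(198000) + 0.6·ln(101000) + 0.16·ln(75000) = 2.9270 + 6.9137 + 1.7960 = 11.6367
CE = e^11.6367 ≈ 113176.07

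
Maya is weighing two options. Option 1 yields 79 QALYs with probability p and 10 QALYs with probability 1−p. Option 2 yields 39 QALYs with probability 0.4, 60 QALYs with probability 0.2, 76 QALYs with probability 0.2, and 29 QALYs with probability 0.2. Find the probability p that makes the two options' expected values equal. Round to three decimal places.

EV(Option 2) = 0.4 × 39 + 0.2 × 60 + 0.2 × 76 + 0.2 × 29 = 15.6 + 12 + 15.2 + 5.8 = 48.6
p·79 + (1−p)·10 = 48.6
69p + 10 = 48.6
p = (48.6 − 10) / 69

p = 0.559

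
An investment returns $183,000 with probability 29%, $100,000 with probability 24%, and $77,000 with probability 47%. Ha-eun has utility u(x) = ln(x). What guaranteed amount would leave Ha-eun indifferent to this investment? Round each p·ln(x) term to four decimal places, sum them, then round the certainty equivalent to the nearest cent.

$105,377.03

E[u] = 0.29·ln(183000) + 0.24·ln(100000) + 0.47·ln(77000) = 3.5140 + 2.7631 + 5.2882 = 11.5653
CE = e^11.5653 ≈ 105377.03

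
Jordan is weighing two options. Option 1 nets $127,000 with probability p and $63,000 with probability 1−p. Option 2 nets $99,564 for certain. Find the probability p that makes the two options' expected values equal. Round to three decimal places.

p·127000 + (1−p)·63000 = 99564
64000p + 63000 = 99564
p = (99564 − 63000) / 64000

p = 0.571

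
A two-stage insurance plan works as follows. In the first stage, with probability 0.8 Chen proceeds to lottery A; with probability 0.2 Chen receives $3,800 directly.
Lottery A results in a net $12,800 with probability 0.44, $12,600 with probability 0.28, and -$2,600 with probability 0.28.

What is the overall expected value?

$7,505.60

EV(A) = 0.44 × 12800 + 0.28 × 12600 + 0.28 × (-2600) = 5632 + 3528 − 728 = 8432
Branch B: 3800 (certain)
Overall = 0.8 × 8432 + 0.2 × 3800 = 6745.6 + 760 = 7505.6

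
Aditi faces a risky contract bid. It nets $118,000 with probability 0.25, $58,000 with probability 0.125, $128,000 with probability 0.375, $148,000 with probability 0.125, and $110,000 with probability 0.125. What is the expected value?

EV = 0.25 × 118000 + 0.125 × 58000 + 0.375 × 128000 + 0.125 × 148000 + 0.125 × 110000 = 29500 + 7250 + 48000 + 18500 + 13750 = 117000

$117,000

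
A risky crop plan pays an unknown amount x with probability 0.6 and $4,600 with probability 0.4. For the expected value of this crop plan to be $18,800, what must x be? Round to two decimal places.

x = $28,266.67

0.6·x + 0.4·4600 = 18800
0.6·x = 18800 − 1840 = 16960
x = 16960 / 0.6 = 28266.6667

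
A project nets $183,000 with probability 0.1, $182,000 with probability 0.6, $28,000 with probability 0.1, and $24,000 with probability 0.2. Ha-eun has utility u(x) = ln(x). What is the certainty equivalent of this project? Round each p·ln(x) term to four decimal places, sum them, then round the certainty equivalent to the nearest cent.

$100,709.96

E[u] = 0.1·ln(183000) + 0.6·ln(182000) + 0.1·ln(28000) + 0.2·ln(24000) = 1.2117 + 7.2671 + 1.0240 + 2.0172 = 11.5200
CE = e^11.5200 ≈ 100709.96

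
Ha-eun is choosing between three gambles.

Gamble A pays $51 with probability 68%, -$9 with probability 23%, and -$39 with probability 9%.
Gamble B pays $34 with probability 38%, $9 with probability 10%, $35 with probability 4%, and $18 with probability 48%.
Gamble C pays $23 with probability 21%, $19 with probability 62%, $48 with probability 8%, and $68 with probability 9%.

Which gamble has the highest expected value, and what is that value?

Gamble A ($29.10)

Gamble A = 0.68 × 51 + 0.23 × (-9) + 0.09 × (-39) = 34.68 − 2.07 − 3.51 = 29.1
Gamble B = 0.38 × 34 + 0.1 × 9 + 0.04 × 35 + 0.48 × 18 = 12.92 + 0.9 + 1.4 + 8.64 = 23.86
Gamble C = 0.21 × 23 + 0.62 × 19 + 0.08 × 48 + 0.09 × 68 = 4.83 + 11.78 + 3.84 + 6.12 = 26.57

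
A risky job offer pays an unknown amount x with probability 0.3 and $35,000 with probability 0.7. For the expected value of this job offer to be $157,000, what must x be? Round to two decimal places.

0.3·x + 0.7·35000 = 157000
0.3·x = 157000 − 24500 = 132500
x = 132500 / 0.3 = 441666.6667

x = $441,666.67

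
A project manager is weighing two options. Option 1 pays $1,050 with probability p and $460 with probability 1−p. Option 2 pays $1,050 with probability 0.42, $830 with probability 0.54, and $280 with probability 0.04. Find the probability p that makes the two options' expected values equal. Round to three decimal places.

p = 0.746

EV(Option 2) = 0.42 × 1050 + 0.54 × 830 + 0.04 × 280 = 441 + 448.2 + 11.2 = 900.4
p·1050 + (1−p)·460 = 900.4
590p + 460 = 900.4
p = (900.4 − 460) / 590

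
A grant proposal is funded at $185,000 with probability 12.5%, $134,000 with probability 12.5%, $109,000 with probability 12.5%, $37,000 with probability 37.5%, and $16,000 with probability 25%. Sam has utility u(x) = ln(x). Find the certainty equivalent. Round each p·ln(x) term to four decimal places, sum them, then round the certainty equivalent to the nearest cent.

$49,325.67

E[u] = 0.125·ln(185000) + 0.125·ln(134000) + 0.125·ln(109000) + 0.375·ln(37000) + 0.25·ln(16000) = 1.5160 + 1.4757 + 1.4499 + 3.9445 + 2.4201 = 10.8062
CE = e^10.8062 ≈ 49325.67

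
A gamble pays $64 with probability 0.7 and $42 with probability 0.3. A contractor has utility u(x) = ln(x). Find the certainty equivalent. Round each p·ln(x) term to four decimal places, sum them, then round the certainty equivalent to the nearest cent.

$56.40

E[u] = 0.7·ln(64) + 0.3·ln(42) = 2.9112 + 1.1213 = 4.0325
CE = e^4.0325 ≈ 56.40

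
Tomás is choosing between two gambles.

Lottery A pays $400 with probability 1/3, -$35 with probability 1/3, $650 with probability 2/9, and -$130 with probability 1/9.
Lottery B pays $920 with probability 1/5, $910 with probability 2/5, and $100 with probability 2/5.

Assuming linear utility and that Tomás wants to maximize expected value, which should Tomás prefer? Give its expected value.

Lottery B ($588)

Lottery A = 1/3 × 400 + 1/3 × (-35) + 2/9 × 650 + 1/9 × (-130) = 133.3333 − 11.6667 + 144.4444 − 14.4444 = 251.6667
Lottery B = 1/5 × 920 + 2/5 × 910 + 2/5 × 100 = 184 + 364 + 40 = 588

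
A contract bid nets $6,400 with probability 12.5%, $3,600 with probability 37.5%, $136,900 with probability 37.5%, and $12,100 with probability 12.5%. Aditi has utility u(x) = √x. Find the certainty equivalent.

$34,225

E[u] = 0.125·√6400 + 0.375·√3600 + 0.375·√136900 + 0.125·√12100 = 0.125·80 + 0.375·60 + 0.375·370 + 0.125·110 = 185
CE = (185)² = 34225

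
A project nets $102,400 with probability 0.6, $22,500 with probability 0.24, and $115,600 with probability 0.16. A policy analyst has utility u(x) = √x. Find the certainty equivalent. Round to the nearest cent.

E[u] = 0.6·√102400 + 0.24·√22500 + 0.16·√115600 = 0.6·320 + 0.24·150 + 0.16·340 = 282.4
CE = (282.4)² = 79749.76

$79,749.76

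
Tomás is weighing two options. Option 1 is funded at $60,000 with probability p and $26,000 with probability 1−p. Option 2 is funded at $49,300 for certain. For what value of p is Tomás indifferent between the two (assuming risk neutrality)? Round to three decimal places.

p·60000 + (1−p)·26000 = 49300
34000p + 26000 = 49300
p = (49300 − 26000) / 34000

p = 0.685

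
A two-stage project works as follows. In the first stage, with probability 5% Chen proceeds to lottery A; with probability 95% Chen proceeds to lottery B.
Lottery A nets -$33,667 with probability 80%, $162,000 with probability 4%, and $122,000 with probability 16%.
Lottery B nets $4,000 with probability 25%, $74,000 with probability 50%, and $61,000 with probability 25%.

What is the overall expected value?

$50,540.82

EV(A) = 0.8 × (-33667) + 0.04 × 162000 + 0.16 × 122000 = -26933.6 + 6480 + 19520 = -933.6
EV(B) = 0.25 × 4000 + 0.5 × 74000 + 0.25 × 61000 = 1000 + 37000 + 15250 = 53250
Overall = 0.05 × (-933.6) + 0.95 × 53250 = -46.68 + 50587.5 = 50540.82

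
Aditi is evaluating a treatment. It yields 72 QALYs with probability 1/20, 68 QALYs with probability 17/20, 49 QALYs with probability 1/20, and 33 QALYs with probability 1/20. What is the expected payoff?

EV = 1/20 × 72 + 17/20 × 68 + 1/20 × 49 + 1/20 × 33 = 3.6 + 57.8 + 2.45 + 1.65 = 65.5

65.5 QALYs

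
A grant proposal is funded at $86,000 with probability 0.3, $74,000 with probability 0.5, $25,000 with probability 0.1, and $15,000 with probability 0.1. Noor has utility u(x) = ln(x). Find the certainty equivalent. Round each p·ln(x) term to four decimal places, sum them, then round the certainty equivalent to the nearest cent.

$59,207.29

E[u] = 0.3·ln(86000) + 0.5·ln(74000) + 0.1·ln(25000) + 0.1·ln(15000) = 3.4086 + 5.6059 + 1.0127 + 0.9616 = 10.9888
CE = e^10.9888 ≈ 59207.29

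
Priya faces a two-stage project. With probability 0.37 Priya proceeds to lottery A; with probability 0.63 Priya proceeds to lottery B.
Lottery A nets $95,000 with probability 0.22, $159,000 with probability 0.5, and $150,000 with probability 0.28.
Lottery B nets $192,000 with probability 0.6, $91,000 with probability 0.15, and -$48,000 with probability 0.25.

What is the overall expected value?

EV(A) = 0.22 × 95000 + 0.5 × 159000 + 0.28 × 150000 = 20900 + 79500 + 42000 = 142400
EV(B) = 0.6 × 192000 + 0.15 × 91000 + 0.25 × (-48000) = 115200 + 13650 − 12000 = 116850
Overall = 0.37 × 142400 + 0.63 × 116850 = 52688 + 73615.5 = 126303.5

$126,303.50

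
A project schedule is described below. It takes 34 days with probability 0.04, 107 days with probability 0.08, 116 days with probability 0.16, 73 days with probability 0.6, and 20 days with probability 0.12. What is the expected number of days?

74.68 days

EV = 0.04 × 34 + 0.08 × 107 + 0.16 × 116 + 0.6 × 73 + 0.12 × 20 = 1.36 + 8.56 + 18.56 + 43.8 + 2.4 = 74.68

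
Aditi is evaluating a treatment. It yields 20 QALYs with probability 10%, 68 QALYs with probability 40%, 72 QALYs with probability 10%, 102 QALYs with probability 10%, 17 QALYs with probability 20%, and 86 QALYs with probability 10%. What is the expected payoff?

EV = 0.1 × 20 + 0.4 × 68 + 0.1 × 72 + 0.1 × 102 + 0.2 × 17 + 0.1 × 86 = 2 + 27.2 + 7.2 + 10.2 + 3.4 + 8.6 = 58.6

58.6 QALYs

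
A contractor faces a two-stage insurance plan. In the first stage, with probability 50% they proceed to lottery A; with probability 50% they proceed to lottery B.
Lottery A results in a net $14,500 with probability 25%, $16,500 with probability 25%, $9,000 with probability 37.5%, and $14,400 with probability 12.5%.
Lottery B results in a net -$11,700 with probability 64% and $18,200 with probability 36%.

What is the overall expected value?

$5,994.50

EV(A) = 0.25 × 14500 + 0.25 × 16500 + 0.375 × 9000 + 0.125 × 14400 = 3625 + 4125 + 3375 + 1800 = 12925
EV(B) = 0.64 × (-11700) + 0.36 × 18200 = -7488 + 6552 = -936
Overall = 0.5 × 12925 + 0.5 × (-936) = 6462.5 − 468 = 5994.5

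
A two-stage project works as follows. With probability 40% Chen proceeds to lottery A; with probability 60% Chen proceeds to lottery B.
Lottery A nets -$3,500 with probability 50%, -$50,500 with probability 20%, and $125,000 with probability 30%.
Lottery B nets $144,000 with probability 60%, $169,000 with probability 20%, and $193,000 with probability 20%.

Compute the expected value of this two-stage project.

$105,540

EV(A) = 0.5 × (-3500) + 0.2 × (-50500) + 0.3 × 125000 = -1750 − 10100 + 37500 = 25650
EV(B) = 0.6 × 144000 + 0.2 × 169000 + 0.2 × 193000 = 86400 + 33800 + 38600 = 158800
Overall = 0.4 × 25650 + 0.6 × 158800 = 10260 + 95280 = 105540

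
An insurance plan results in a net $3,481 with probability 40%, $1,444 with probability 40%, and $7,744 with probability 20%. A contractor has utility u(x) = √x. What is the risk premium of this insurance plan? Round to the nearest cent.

E[u] = 0.4·√3481 + 0.4·√1444 + 0.2·√7744 = 0.4·59 + 0.4·38 + 0.2·88 = 56.4
CE = (56.4)² = 3180.96
Risk premium = EV − CE = 3518.8 − 3180.96 = 337.84

$337.84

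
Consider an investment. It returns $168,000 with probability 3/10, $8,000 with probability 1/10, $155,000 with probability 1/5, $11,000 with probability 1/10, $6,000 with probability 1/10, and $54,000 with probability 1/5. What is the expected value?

$94,700

EV = 3/10 × 168000 + 1/10 × 8000 + 1/5 × 155000 + 1/10 × 11000 + 1/10 × 6000 + 1/5 × 54000 = 50400 + 800 + 31000 + 1100 + 600 + 10800 = 94700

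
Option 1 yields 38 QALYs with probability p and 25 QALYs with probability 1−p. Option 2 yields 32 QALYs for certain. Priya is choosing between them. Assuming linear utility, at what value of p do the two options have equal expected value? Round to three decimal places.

p = 0.538

p·38 + (1−p)·25 = 32
13p + 25 = 32
p = (32 − 25) / 13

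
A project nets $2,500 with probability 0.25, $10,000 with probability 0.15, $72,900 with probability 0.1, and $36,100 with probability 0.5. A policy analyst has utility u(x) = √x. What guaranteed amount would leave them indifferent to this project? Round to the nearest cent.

$22,350.25

E[u] = 0.25·√2500 + 0.15·√10000 + 0.1·√72900 + 0.5·√36100 = 0.25·50 + 0.15·100 + 0.1·270 + 0.5·190 = 149.5
CE = (149.5)² = 22350.25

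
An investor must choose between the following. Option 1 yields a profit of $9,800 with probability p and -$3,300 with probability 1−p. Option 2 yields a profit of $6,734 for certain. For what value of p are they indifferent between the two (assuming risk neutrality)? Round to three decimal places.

p = 0.766

p·9800 + (1−p)·(-3300) = 6734
13100p − 3300 = 6734
p = (6734 + 3300) / 13100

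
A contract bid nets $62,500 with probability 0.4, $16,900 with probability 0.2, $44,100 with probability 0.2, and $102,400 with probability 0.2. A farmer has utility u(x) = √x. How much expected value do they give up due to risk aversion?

$3,856

E[u] = 0.4·√62500 + 0.2·√16900 + 0.2·√44100 + 0.2·√102400 = 0.4·250 + 0.2·130 + 0.2·210 + 0.2·320 = 232
CE = (232)² = 53824
Risk premium = EV − CE = 57680 − 53824 = 3856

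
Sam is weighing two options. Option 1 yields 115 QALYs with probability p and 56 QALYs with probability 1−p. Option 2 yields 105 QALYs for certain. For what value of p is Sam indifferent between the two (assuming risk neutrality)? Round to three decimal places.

p·115 + (1−p)·56 = 105
59p + 56 = 105
p = (105 − 56) / 59

p = 0.831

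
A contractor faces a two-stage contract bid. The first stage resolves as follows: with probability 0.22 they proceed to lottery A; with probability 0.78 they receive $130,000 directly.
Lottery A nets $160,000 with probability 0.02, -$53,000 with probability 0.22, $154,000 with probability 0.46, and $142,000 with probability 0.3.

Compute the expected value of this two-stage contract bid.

$124,495.60

EV(A) = 0.02 × 160000 + 0.22 × (-53000) + 0.46 × 154000 + 0.3 × 142000 = 3200 − 11660 + 70840 + 42600 = 104980
Branch B: 130000 (certain)
Overall = 0.22 × 104980 + 0.78 × 130000 = 23095.6 + 101400 = 124495.6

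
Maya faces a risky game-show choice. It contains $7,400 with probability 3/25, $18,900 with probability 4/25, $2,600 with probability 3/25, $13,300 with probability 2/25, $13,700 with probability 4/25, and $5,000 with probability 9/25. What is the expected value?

$9,280

EV = 3/25 × 7400 + 4/25 × 18900 + 3/25 × 2600 + 2/25 × 13300 + 4/25 × 13700 + 9/25 × 5000 = 888 + 3024 + 312 + 1064 + 2192 + 1800 = 9280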